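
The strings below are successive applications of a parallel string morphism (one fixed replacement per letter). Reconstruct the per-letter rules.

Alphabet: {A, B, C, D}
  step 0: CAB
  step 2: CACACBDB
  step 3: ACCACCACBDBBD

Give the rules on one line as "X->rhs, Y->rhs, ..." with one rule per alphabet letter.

  step 2 ⇒ step 3: CACACBDB ⇒ AC·C·AC·C·AC·BD·B·BD
    A ↦ C
    B ↦ BD
    C ↦ AC
    D ↦ B

A->C, B->BD, C->AC, D->B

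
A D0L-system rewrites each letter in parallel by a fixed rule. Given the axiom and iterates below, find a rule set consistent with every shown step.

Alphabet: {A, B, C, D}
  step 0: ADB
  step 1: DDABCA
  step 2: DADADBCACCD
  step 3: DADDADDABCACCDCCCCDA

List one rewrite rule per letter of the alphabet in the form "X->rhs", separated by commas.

A->D, B->BCA, C->CC, D->DA

  step 2 ⇒ step 3: DADADBCACCD ⇒ DA·D·DA·D·DA·BCA·CC·D·CC·CC·DA
    A ↦ D
    B ↦ BCA
    C ↦ CC
    D ↦ DA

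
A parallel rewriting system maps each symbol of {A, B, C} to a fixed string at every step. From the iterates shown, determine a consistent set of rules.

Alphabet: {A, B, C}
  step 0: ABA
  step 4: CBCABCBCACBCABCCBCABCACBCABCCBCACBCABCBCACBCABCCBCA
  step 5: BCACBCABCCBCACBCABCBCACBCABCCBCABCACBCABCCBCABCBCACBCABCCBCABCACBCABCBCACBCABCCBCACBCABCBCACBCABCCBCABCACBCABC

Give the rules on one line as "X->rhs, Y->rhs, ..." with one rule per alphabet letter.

  step 4 ⇒ step 5: CBCABCBCACBCABCCBCABCACBCABCCBCACBCABCBCACBCABCCBCA ⇒ BCA·C·BCA·BC·C·BCA·C·BCA·BC·BCA·C·BCA·BC·C·BCA·BCA·C·BCA·BC·C·BCA·BC·BCA·C·BCA·BC·C·BCA·BCA·C·BCA·BC·BCA·C·BCA·BC·C·BCA·C·BCA·BC·BCA·C·BCA·BC·C·BCA·BCA·C·BCA·BC
    A ↦ BC
    B ↦ C
    C ↦ BCA

A->BC, B->C, C->BCA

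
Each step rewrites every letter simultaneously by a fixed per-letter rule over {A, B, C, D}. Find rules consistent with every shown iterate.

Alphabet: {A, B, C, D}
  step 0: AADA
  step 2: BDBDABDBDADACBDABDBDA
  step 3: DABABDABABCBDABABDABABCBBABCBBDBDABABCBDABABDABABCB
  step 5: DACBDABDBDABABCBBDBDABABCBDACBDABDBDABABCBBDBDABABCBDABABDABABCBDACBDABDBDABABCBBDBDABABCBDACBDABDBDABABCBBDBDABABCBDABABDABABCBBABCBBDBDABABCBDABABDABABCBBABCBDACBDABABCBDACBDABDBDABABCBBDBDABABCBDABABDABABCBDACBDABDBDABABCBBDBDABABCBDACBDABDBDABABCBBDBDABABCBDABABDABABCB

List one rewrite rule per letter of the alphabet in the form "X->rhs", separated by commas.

  step 2 ⇒ step 3: BDBDABDBDADACBDABDBDA ⇒ DA·BAB·DA·BAB·CB·DA·BAB·DA·BAB·CB·BAB·CB·BDB·DA·BAB·CB·DA·BAB·DA·BAB·CB
    A ↦ CB
    B ↦ DA
    C ↦ BDB
    D ↦ BAB

A->CB, B->DA, C->BDB, D->BAB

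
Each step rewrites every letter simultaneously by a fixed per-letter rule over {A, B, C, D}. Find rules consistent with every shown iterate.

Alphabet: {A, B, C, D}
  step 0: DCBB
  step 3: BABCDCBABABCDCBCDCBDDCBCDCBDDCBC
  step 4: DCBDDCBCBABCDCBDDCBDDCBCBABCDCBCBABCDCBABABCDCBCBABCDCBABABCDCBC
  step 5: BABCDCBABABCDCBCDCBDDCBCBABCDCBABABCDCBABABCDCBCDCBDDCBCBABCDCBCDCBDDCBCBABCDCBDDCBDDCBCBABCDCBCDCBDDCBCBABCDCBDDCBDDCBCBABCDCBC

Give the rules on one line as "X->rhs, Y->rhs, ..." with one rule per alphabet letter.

A->BD, B->DC, C->BC, D->BA

  step 4 ⇒ step 5: DCBDDCBCBABCDCBDDCBDDCBCBABCDCBCBABCDCBABABCDCBCBABCDCBABABCDCBC ⇒ BA·BC·DC·BA·BA·BC·DC·BC·DC·BD·DC·BC·BA·BC·DC·BA·BA·BC·DC·BA·BA·BC·DC·BC·DC·BD·DC·BC·BA·BC·DC·BC·DC·BD·DC·BC·BA·BC·DC·BD·DC·BD·DC·BC·BA·BC·DC·BC·DC·BD·DC·BC·BA·BC·DC·BD·DC·BD·DC·BC·BA·BC·DC·BC
    A ↦ BD
    B ↦ DC
    C ↦ BC
    D ↦ BA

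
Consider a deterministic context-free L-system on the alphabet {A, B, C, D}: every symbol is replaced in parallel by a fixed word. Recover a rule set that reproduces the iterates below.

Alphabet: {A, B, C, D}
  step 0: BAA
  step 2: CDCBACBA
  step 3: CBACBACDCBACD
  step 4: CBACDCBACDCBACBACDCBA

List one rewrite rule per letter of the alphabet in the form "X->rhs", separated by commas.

  step 3 ⇒ step 4: CBACBACDCBACD ⇒ CB·A·CD·CB·A·CD·CB·A·CB·A·CD·CB·A
    A ↦ CD
    B ↦ A
    C ↦ CB
    D ↦ A

A->CD, B->A, C->CB, D->A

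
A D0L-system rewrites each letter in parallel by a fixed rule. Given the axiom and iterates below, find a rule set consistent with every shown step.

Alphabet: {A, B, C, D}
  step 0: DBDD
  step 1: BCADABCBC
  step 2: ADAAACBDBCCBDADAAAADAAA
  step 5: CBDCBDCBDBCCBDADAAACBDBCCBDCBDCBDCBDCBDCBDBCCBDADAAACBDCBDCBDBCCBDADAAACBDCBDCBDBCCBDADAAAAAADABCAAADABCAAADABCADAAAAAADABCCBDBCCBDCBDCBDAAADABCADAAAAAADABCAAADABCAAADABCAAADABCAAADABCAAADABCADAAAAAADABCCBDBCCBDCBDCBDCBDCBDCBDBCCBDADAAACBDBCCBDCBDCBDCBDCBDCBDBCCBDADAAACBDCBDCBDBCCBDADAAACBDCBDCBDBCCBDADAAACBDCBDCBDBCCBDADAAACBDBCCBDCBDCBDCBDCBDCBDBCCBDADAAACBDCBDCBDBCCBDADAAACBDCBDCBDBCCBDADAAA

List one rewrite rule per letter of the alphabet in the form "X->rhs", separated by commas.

  step 1 ⇒ step 2: BCADABCBC ⇒ ADA·AA·CBD·BC·CBD·ADA·AA·ADA·AA
    A ↦ CBD
    B ↦ ADA
    C ↦ AA
    D ↦ BC

A->CBD, B->ADA, C->AA, D->BC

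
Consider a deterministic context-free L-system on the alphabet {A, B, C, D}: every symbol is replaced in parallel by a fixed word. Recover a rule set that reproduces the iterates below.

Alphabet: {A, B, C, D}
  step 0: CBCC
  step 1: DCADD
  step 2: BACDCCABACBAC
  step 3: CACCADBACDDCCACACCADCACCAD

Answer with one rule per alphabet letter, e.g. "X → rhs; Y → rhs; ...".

A->CCA, B->CA, C->D, D->BAC

  step 2 ⇒ step 3: BACDCCABACBAC ⇒ CA·CCA·D·BAC·D·D·CCA·CA·CCA·D·CA·CCA·D
    A ↦ CCA
    B ↦ CA
    C ↦ D
    D ↦ BAC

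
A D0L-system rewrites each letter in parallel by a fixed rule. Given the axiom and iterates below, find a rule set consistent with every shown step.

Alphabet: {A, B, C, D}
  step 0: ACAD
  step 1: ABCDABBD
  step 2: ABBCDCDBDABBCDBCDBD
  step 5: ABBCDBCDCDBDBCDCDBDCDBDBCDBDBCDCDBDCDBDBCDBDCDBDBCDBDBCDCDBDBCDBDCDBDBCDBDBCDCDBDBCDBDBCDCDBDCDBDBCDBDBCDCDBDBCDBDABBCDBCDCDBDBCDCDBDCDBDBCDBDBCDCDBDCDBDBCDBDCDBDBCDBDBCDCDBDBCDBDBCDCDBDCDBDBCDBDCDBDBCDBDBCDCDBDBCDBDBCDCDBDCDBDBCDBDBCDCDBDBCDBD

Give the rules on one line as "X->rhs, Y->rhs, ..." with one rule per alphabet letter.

  step 1 ⇒ step 2: ABCDABBD ⇒ AB·BCD·CD·BD·AB·BCD·BCD·BD
    A ↦ AB
    B ↦ BCD
    C ↦ CD
    D ↦ BD

A->AB, B->BCD, C->CD, D->BD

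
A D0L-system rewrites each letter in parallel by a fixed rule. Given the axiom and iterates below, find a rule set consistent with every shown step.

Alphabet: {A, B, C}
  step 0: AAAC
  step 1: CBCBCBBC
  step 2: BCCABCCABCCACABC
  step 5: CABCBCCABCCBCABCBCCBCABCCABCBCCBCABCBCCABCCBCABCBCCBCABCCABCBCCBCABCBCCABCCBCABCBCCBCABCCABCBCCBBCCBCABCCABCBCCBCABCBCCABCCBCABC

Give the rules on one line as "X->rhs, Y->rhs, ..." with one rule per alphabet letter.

  step 1 ⇒ step 2: CBCBCBBC ⇒ BC·CA·BC·CA·BC·CA·CA·BC
    B ↦ CA
    C ↦ BC
  step 0 ⇒ step 1: AAAC ⇒ CB·CB·CB·BC
    A ↦ CB

A->CB, B->CA, C->BC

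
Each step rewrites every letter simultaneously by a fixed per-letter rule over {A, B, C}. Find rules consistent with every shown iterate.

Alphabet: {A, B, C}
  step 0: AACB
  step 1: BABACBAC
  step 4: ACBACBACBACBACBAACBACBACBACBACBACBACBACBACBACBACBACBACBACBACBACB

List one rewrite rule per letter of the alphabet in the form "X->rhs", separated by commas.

  step 0 ⇒ step 1: AACB ⇒ BA·BA·CB·AC
    A ↦ BA
    B ↦ AC
    C ↦ CB

A->BA, B->AC, C->CB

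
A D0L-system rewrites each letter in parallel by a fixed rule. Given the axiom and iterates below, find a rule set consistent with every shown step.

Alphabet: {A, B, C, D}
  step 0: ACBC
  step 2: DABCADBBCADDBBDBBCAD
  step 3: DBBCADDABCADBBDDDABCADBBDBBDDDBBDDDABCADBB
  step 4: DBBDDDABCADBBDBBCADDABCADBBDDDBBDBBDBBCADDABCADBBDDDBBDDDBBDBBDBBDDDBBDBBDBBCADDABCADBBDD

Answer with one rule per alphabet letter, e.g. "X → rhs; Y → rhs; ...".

  step 3 ⇒ step 4: DBBCADDABCADBBDDDABCADBBDBBDDDBBDDDABCADBB ⇒ DBB·D·D·DAB·CA·DBB·DBB·CA·D·DAB·CA·DBB·D·D·DBB·DBB·DBB·CA·D·DAB·CA·DBB·D·D·DBB·D·D·DBB·DBB·DBB·D·D·DBB·DBB·DBB·CA·D·DAB·CA·DBB·D·D
    A ↦ CA
    B ↦ D
    C ↦ DAB
    D ↦ DBB

A->CA, B->D, C->DAB, D->DBB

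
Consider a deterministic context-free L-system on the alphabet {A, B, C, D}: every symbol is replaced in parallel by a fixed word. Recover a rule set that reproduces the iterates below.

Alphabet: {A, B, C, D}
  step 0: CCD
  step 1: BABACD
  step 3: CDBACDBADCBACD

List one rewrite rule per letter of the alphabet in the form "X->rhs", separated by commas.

  step 0 ⇒ step 1: CCD ⇒ BA·BA·CD
    C ↦ BA
    D ↦ CD
    A ↦ C  (constrained at step 1)
    B ↦ D  (constrained at step 1)

A->C, B->D, C->BA, D->CD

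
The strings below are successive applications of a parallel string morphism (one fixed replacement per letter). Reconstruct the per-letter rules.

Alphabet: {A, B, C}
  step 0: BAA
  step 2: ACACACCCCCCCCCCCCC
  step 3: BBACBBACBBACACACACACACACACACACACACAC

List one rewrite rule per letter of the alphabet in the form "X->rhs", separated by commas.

A->BB, B->CCC, C->AC

  step 2 ⇒ step 3: ACACACCCCCCCCCCCCC ⇒ BB·AC·BB·AC·BB·AC·AC·AC·AC·AC·AC·AC·AC·AC·AC·AC·AC·AC
    A ↦ BB
    C ↦ AC
    B ↦ CCC  (constrained at step 0)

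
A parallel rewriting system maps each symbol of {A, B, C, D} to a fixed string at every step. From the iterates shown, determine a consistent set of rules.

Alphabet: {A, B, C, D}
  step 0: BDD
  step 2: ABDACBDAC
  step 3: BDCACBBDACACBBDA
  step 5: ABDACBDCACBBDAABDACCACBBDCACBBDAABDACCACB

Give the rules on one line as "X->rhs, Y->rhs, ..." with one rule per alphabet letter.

  step 2 ⇒ step 3: ABDACBDAC ⇒ BD·C·ACB·BD·A·C·ACB·BD·A
    A ↦ BD
    B ↦ C
    C ↦ A
    D ↦ ACB

A->BD, B->C, C->A, D->ACB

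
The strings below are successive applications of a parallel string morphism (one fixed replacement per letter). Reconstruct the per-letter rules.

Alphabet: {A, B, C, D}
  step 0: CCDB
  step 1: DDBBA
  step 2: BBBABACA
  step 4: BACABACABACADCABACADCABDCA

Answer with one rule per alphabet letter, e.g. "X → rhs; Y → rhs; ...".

A->CA, B->BA, C->D, D->B

  step 1 ⇒ step 2: DDBBA ⇒ B·B·BA·BA·CA
    A ↦ CA
    B ↦ BA
    D ↦ B
  step 0 ⇒ step 1: CCDB ⇒ D·D·B·BA
    C ↦ D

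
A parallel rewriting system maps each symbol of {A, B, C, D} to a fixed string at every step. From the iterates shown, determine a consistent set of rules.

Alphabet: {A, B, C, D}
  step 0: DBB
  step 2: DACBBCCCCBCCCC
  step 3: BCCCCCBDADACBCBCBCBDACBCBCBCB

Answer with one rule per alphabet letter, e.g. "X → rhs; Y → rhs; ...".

  step 2 ⇒ step 3: DACBBCCCCBCCCC ⇒ BC·CCC·CB·DA·DA·CB·CB·CB·CB·DA·CB·CB·CB·CB
    A ↦ CCC
    B ↦ DA
    C ↦ CB
    D ↦ BC

A->CCC, B->DA, C->CB, D->BC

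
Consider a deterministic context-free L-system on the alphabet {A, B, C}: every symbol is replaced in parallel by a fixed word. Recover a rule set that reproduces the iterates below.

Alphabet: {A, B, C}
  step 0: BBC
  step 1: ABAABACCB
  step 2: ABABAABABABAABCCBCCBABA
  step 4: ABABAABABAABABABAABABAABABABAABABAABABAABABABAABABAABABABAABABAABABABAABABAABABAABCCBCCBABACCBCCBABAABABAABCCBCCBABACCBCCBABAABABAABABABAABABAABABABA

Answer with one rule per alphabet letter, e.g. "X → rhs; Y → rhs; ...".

A->AB, B->ABA, C->CCB

  step 1 ⇒ step 2: ABAABACCB ⇒ AB·ABA·AB·AB·ABA·AB·CCB·CCB·ABA
    A ↦ AB
    B ↦ ABA
    C ↦ CCB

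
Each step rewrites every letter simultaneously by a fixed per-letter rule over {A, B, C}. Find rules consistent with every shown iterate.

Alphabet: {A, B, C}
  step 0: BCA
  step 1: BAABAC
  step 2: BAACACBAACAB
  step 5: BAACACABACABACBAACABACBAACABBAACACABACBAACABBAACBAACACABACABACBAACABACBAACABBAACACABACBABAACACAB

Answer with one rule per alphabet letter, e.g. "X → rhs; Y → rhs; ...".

  step 1 ⇒ step 2: BAABAC ⇒ BA·AC·AC·BA·AC·AB
    A ↦ AC
    B ↦ BA
    C ↦ AB

A->AC, B->BA, C->AB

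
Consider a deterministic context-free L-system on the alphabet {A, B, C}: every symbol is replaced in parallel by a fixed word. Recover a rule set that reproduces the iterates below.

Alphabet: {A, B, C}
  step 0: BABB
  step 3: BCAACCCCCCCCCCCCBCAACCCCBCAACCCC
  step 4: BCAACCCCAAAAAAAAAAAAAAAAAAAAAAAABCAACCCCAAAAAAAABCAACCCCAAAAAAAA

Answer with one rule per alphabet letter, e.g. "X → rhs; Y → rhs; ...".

A->CC, B->BC, C->AA

  step 3 ⇒ step 4: BCAACCCCCCCCCCCCBCAACCCCBCAACCCC ⇒ BC·AA·CC·CC·AA·AA·AA·AA·AA·AA·AA·AA·AA·AA·AA·AA·BC·AA·CC·CC·AA·AA·AA·AA·BC·AA·CC·CC·AA·AA·AA·AA
    A ↦ CC
    B ↦ BC
    C ↦ AA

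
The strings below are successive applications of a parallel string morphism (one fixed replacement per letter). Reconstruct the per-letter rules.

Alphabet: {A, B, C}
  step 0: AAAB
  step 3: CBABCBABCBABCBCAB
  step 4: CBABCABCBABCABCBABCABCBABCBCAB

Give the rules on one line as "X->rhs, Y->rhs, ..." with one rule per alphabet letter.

  step 3 ⇒ step 4: CBABCBABCBABCBCAB ⇒ CB·AB·C·AB·CB·AB·C·AB·CB·AB·C·AB·CB·AB·CB·C·AB
    A ↦ C
    B ↦ AB
    C ↦ CB

A->C, B->AB, C->CB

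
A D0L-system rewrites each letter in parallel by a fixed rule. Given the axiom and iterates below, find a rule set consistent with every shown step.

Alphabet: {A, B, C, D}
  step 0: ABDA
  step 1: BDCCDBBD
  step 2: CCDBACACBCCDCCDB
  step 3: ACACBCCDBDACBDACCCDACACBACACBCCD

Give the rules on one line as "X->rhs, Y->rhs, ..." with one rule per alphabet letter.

A->BD, B->CCD, C->AC, D->B

  step 2 ⇒ step 3: CCDBACACBCCDCCDB ⇒ AC·AC·B·CCD·BD·AC·BD·AC·CCD·AC·AC·B·AC·AC·B·CCD
    A ↦ BD
    B ↦ CCD
    C ↦ AC
    D ↦ B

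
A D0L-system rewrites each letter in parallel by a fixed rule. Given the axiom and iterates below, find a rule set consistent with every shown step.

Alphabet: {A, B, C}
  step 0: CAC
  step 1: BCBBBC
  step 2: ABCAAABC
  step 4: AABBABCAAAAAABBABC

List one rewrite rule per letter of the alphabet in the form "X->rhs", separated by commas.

A->BB, B->A, C->BC

  step 1 ⇒ step 2: BCBBBC ⇒ A·BC·A·A·A·BC
    B ↦ A
    C ↦ BC
  step 0 ⇒ step 1: CAC ⇒ BC·BB·BC
    A ↦ BB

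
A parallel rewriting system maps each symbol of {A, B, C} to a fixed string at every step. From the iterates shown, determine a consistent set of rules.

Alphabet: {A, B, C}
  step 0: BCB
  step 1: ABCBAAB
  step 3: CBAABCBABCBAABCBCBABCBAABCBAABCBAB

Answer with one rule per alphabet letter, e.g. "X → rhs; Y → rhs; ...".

  step 0 ⇒ step 1: BCB ⇒ AB·CBA·AB
    B ↦ AB
    C ↦ CBA
    A ↦ CB  (constrained at step 1)

A->CB, B->AB, C->CBA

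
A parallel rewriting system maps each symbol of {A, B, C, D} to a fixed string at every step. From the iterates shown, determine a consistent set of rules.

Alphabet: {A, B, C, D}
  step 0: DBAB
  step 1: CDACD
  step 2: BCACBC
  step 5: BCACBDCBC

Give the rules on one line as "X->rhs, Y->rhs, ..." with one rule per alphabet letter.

  step 1 ⇒ step 2: CDACD ⇒ B·C·AC·B·C
    A ↦ AC
    C ↦ B
    D ↦ C
  step 0 ⇒ step 1: DBAB ⇒ C·D·AC·D
    B ↦ D

A->AC, B->D, C->B, D->C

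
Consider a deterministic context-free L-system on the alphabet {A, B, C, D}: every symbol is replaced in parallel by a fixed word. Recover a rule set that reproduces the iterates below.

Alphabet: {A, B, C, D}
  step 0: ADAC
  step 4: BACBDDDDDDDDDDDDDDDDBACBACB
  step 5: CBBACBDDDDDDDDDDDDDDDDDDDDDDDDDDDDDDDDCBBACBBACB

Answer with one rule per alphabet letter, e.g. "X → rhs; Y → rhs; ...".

A->B, B->CB, C->A, D->DD

  step 4 ⇒ step 5: BACBDDDDDDDDDDDDDDDDBACBACB ⇒ CB·B·A·CB·DD·DD·DD·DD·DD·DD·DD·DD·DD·DD·DD·DD·DD·DD·DD·DD·CB·B·A·CB·B·A·CB
    A ↦ B
    B ↦ CB
    C ↦ A
    D ↦ DD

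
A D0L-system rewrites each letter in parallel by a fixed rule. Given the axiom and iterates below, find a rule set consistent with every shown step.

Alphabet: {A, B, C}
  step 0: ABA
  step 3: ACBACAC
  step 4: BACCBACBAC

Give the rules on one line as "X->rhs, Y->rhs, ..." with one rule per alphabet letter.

A->B, B->C, C->AC

  step 3 ⇒ step 4: ACBACAC ⇒ B·AC·C·B·AC·B·AC
    A ↦ B
    B ↦ C
    C ↦ AC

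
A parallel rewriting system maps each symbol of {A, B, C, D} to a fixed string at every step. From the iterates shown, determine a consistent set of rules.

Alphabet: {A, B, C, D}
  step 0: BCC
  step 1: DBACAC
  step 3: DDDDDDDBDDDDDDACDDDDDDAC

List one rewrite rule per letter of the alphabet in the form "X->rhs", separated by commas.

A->DD, B->DB, C->AC, D->DD

  step 0 ⇒ step 1: BCC ⇒ DB·AC·AC
    B ↦ DB
    C ↦ AC
    A ↦ DD  (constrained at step 1)
    D ↦ DD  (constrained at step 1)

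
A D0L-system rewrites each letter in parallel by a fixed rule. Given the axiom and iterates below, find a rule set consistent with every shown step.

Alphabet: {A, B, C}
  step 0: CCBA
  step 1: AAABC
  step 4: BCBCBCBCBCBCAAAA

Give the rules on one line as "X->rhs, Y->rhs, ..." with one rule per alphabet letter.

  step 0 ⇒ step 1: CCBA ⇒ A·A·A·BC
    A ↦ BC
    B ↦ A
    C ↦ A

A->BC, B->A, C->A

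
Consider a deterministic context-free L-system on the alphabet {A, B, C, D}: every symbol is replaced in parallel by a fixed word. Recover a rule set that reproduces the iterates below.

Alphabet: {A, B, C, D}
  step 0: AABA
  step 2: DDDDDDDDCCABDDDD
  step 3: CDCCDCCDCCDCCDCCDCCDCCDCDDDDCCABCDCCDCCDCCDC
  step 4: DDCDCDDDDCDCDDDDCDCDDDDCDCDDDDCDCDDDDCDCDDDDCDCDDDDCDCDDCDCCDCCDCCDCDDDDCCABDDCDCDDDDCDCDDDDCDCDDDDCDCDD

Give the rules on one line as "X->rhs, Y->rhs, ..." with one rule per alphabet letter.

  step 3 ⇒ step 4: CDCCDCCDCCDCCDCCDCCDCCDCDDDDCCABCDCCDCCDCCDC ⇒ DD·CDC·DD·DD·CDC·DD·DD·CDC·DD·DD·CDC·DD·DD·CDC·DD·DD·CDC·DD·DD·CDC·DD·DD·CDC·DD·CDC·CDC·CDC·CDC·DD·DD·CC·AB·DD·CDC·DD·DD·CDC·DD·DD·CDC·DD·DD·CDC·DD
    A ↦ CC
    B ↦ AB
    C ↦ DD
    D ↦ CDC

A->CC, B->AB, C->DD, D->CDC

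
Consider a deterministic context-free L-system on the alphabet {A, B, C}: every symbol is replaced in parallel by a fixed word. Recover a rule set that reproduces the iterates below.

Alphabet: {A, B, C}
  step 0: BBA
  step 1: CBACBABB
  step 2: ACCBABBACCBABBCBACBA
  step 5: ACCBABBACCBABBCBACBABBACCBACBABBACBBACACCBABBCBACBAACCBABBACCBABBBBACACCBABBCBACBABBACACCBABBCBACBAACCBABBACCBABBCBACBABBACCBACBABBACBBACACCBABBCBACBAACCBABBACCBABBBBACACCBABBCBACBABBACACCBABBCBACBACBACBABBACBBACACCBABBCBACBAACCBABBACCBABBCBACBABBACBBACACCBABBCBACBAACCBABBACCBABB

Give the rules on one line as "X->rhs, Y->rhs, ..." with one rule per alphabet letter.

  step 1 ⇒ step 2: CBACBABB ⇒ AC·CBA·BB·AC·CBA·BB·CBA·CBA
    A ↦ BB
    B ↦ CBA
    C ↦ AC

A->BB, B->CBA, C->AC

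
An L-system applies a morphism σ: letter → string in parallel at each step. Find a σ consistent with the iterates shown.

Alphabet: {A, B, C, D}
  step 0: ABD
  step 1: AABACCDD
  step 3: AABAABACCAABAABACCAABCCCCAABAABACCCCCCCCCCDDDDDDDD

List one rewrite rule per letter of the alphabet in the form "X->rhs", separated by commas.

  step 0 ⇒ step 1: ABD ⇒ AAB·ACC·DD
    A ↦ AAB
    B ↦ ACC
    D ↦ DD
    C ↦ CC  (constrained at step 1)

A->AAB, B->ACC, C->CC, D->DD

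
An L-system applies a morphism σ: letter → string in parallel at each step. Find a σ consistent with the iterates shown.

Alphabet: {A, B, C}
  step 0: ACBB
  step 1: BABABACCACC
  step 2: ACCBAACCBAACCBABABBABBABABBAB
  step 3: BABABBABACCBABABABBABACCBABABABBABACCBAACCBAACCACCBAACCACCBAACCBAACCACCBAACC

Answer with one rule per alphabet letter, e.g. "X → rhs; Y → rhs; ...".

A->BA, B->ACC, C->BAB

  step 2 ⇒ step 3: ACCBAACCBAACCBABABBABBABABBAB ⇒ BA·BAB·BAB·ACC·BA·BA·BAB·BAB·ACC·BA·BA·BAB·BAB·ACC·BA·ACC·BA·ACC·ACC·BA·ACC·ACC·BA·ACC·BA·ACC·ACC·BA·ACC
    A ↦ BA
    B ↦ ACC
    C ↦ BAB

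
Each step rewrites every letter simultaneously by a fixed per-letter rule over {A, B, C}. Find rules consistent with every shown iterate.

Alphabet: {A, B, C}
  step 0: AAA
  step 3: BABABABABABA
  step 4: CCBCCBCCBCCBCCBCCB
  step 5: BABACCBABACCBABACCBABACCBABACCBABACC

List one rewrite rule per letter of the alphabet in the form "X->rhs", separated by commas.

  step 4 ⇒ step 5: CCBCCBCCBCCBCCBCCB ⇒ BA·BA·CC·BA·BA·CC·BA·BA·CC·BA·BA·CC·BA·BA·CC·BA·BA·CC
    B ↦ CC
    C ↦ BA
  step 3 ⇒ step 4: BABABABABABA ⇒ CC·B·CC·B·CC·B·CC·B·CC·B·CC·B
    A ↦ B

A->B, B->CC, C->BA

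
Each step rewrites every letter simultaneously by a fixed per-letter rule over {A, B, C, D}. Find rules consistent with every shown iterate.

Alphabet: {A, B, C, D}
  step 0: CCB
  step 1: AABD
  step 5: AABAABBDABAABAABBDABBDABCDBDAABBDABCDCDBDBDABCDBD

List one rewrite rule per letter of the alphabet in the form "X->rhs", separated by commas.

  step 0 ⇒ step 1: CCB ⇒ A·A·BD
    B ↦ BD
    C ↦ A
    A ↦ CD  (constrained at step 1)
    D ↦ AB  (constrained at step 1)

A->CD, B->BD, C->A, D->AB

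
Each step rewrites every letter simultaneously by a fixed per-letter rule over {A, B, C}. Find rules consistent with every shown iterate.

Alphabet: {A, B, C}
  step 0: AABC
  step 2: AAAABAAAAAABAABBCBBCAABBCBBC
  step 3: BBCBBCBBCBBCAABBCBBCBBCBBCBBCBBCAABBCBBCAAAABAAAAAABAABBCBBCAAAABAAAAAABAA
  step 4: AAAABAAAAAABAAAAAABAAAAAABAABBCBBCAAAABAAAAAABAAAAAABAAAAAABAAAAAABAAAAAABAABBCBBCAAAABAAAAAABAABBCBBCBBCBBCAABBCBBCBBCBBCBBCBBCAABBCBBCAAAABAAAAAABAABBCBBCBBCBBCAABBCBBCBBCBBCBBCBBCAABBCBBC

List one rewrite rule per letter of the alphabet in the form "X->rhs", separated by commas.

  step 3 ⇒ step 4: BBCBBCBBCBBCAABBCBBCBBCBBCBBCBBCAABBCBBCAAAABAAAAAABAABBCBBCAAAABAAAAAABAA ⇒ AA·AA·BAA·AA·AA·BAA·AA·AA·BAA·AA·AA·BAA·BBC·BBC·AA·AA·BAA·AA·AA·BAA·AA·AA·BAA·AA·AA·BAA·AA·AA·BAA·AA·AA·BAA·BBC·BBC·AA·AA·BAA·AA·AA·BAA·BBC·BBC·BBC·BBC·AA·BBC·BBC·BBC·BBC·BBC·BBC·AA·BBC·BBC·AA·AA·BAA·AA·AA·BAA·BBC·BBC·BBC·BBC·AA·BBC·BBC·BBC·BBC·BBC·BBC·AA·BBC·BBC
    A ↦ BBC
    B ↦ AA
    C ↦ BAA

A->BBC, B->AA, C->BAA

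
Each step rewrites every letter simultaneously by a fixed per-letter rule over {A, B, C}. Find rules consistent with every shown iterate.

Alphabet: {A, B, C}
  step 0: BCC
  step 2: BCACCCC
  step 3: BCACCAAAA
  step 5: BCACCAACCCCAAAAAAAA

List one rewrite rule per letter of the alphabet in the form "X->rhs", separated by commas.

A->CC, B->BC, C->A

  step 2 ⇒ step 3: BCACCCC ⇒ BC·A·CC·A·A·A·A
    A ↦ CC
    B ↦ BC
    C ↦ A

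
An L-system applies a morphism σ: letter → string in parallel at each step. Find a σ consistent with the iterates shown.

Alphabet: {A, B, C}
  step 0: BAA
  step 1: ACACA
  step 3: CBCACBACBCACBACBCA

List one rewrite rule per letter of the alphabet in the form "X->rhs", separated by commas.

A->CA, B->A, C->CB

  step 0 ⇒ step 1: BAA ⇒ A·CA·CA
    A ↦ CA
    B ↦ A
    C ↦ CB  (constrained at step 1)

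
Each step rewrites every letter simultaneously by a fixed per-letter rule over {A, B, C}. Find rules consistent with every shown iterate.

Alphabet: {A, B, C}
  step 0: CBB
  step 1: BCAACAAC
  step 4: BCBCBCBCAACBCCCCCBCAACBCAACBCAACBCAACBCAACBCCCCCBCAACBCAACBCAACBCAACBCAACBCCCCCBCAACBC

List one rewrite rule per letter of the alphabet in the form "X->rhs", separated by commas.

A->CC, B->AAC, C->BC

  step 0 ⇒ step 1: CBB ⇒ BC·AAC·AAC
    B ↦ AAC
    C ↦ BC
    A ↦ CC  (constrained at step 1)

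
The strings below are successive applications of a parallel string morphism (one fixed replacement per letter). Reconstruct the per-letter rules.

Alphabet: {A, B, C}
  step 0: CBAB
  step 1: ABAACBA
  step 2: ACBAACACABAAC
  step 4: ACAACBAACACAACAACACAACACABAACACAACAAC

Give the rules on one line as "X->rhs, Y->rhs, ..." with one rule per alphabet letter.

A->AC, B->BA, C->A

  step 1 ⇒ step 2: ABAACBA ⇒ AC·BA·AC·AC·A·BA·AC
    A ↦ AC
    B ↦ BA
    C ↦ A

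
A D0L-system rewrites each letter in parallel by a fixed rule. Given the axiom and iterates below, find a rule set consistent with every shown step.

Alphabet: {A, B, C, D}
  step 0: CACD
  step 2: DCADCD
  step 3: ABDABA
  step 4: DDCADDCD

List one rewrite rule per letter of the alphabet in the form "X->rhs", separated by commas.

  step 3 ⇒ step 4: ABDABA ⇒ D·DC·A·D·DC·D
    A ↦ D
    B ↦ DC
    D ↦ A
  step 2 ⇒ step 3: DCADCD ⇒ A·B·D·A·B·A
    C ↦ B

A->D, B->DC, C->B, D->A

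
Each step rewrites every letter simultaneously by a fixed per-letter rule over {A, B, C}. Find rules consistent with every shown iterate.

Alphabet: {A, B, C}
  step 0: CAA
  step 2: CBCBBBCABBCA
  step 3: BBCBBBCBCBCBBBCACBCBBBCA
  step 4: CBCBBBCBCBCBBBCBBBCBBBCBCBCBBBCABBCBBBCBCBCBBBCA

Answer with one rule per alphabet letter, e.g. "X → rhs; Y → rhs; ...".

  step 3 ⇒ step 4: BBCBBBCBCBCBBBCACBCBBBCA ⇒ CB·CB·BB·CB·CB·CB·BB·CB·BB·CB·BB·CB·CB·CB·BB·CA·BB·CB·BB·CB·CB·CB·BB·CA
    A ↦ CA
    B ↦ CB
    C ↦ BB

A->CA, B->CB, C->BB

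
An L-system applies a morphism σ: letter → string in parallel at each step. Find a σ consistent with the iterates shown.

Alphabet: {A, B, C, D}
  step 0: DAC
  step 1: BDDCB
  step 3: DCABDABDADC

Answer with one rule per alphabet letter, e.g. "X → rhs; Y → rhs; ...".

  step 0 ⇒ step 1: DAC ⇒ BD·DC·B
    A ↦ DC
    C ↦ B
    D ↦ BD
    B ↦ A  (constrained at step 1)

A->DC, B->A, C->B, D->BD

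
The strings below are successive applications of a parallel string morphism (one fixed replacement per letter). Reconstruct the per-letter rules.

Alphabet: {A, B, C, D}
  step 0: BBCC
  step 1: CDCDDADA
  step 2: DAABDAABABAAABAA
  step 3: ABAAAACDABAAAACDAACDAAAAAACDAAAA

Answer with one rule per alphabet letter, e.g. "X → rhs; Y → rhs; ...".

A->AA, B->CD, C->DA, D->AB

  step 2 ⇒ step 3: DAABDAABABAAABAA ⇒ AB·AA·AA·CD·AB·AA·AA·CD·AA·CD·AA·AA·AA·CD·AA·AA
    A ↦ AA
    B ↦ CD
    D ↦ AB
  step 0 ⇒ step 1: BBCC ⇒ CD·CD·DA·DA
    C ↦ DA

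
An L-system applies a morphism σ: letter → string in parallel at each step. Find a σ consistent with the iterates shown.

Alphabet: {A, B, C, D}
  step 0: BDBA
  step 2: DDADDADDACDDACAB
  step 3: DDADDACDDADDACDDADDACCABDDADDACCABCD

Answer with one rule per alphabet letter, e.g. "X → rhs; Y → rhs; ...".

  step 2 ⇒ step 3: DDADDADDACDDACAB ⇒ DDA·DDA·C·DDA·DDA·C·DDA·DDA·C·CAB·DDA·DDA·C·CAB·C·D
    A ↦ C
    B ↦ D
    C ↦ CAB
    D ↦ DDA

A->C, B->D, C->CAB, D->DDA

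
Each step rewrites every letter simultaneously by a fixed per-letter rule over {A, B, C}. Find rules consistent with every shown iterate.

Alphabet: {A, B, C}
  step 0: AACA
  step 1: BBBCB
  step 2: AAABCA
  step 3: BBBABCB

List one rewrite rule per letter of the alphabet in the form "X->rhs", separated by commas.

A->B, B->A, C->BC

  step 2 ⇒ step 3: AAABCA ⇒ B·B·B·A·BC·B
    A ↦ B
    B ↦ A
    C ↦ BC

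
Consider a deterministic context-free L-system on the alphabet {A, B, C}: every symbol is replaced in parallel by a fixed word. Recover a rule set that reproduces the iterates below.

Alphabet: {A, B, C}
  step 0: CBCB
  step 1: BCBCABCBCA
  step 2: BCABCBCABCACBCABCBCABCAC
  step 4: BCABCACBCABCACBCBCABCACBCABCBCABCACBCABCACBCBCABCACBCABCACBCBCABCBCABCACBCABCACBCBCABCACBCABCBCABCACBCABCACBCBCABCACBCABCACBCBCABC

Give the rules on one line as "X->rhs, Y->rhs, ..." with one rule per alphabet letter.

  step 1 ⇒ step 2: BCBCABCBCA ⇒ BCA·BC·BCA·BC·AC·BCA·BC·BCA·BC·AC
    A ↦ AC
    B ↦ BCA
    C ↦ BC

A->AC, B->BCA, C->BC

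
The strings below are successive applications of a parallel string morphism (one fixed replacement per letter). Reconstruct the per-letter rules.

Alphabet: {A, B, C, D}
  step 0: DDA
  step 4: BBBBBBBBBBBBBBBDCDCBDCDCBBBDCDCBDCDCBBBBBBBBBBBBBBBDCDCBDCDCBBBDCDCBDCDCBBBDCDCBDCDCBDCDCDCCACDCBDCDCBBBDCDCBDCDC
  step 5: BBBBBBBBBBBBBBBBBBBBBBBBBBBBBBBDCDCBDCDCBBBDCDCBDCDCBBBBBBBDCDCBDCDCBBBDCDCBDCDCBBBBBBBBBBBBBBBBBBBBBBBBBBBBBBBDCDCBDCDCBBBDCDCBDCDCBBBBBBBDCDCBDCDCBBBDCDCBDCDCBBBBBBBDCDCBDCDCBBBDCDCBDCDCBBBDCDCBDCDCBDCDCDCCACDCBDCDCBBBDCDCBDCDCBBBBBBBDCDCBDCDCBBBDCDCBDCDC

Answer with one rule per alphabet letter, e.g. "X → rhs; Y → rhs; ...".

A->CAC, B->BB, C->DC, D->BDC

  step 4 ⇒ step 5: BBBBBBBBBBBBBBBDCDCBDCDCBBBDCDCBDCDCBBBBBBBBBBBBBBBDCDCBDCDCBBBDCDCBDCDCBBBDCDCBDCDCBDCDCDCCACDCBDCDCBBBDCDCBDCDC ⇒ BB·BB·BB·BB·BB·BB·BB·BB·BB·BB·BB·BB·BB·BB·BB·BDC·DC·BDC·DC·BB·BDC·DC·BDC·DC·BB·BB·BB·BDC·DC·BDC·DC·BB·BDC·DC·BDC·DC·BB·BB·BB·BB·BB·BB·BB·BB·BB·BB·BB·BB·BB·BB·BB·BDC·DC·BDC·DC·BB·BDC·DC·BDC·DC·BB·BB·BB·BDC·DC·BDC·DC·BB·BDC·DC·BDC·DC·BB·BB·BB·BDC·DC·BDC·DC·BB·BDC·DC·BDC·DC·BB·BDC·DC·BDC·DC·BDC·DC·DC·CAC·DC·BDC·DC·BB·BDC·DC·BDC·DC·BB·BB·BB·BDC·DC·BDC·DC·BB·BDC·DC·BDC·DC
    A ↦ CAC
    B ↦ BB
    C ↦ DC
    D ↦ BDC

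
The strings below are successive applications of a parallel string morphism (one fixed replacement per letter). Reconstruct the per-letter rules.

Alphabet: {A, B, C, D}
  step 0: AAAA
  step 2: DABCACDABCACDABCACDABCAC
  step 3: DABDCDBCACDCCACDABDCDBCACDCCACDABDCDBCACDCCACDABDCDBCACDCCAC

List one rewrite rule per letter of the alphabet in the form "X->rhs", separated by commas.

  step 2 ⇒ step 3: DABCACDABCACDABCACDABCAC ⇒ DAB·DC·DB·CAC·DC·CAC·DAB·DC·DB·CAC·DC·CAC·DAB·DC·DB·CAC·DC·CAC·DAB·DC·DB·CAC·DC·CAC
    A ↦ DC
    B ↦ DB
    C ↦ CAC
    D ↦ DAB

A->DC, B->DB, C->CAC, D->DAB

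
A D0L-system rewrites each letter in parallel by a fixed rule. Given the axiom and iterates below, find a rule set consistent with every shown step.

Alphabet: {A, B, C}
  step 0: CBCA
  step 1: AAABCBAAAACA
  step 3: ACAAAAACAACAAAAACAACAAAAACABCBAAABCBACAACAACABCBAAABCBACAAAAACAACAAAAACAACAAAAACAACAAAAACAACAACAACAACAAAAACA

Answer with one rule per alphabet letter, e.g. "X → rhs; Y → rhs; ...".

A->ACA, B->BCB, C->AAA

  step 0 ⇒ step 1: CBCA ⇒ AAA·BCB·AAA·ACA
    A ↦ ACA
    B ↦ BCB
    C ↦ AAA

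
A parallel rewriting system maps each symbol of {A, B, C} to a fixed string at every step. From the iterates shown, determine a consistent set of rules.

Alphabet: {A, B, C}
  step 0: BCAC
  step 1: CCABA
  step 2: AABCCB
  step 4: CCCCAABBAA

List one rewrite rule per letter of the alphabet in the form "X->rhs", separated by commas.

  step 1 ⇒ step 2: CCABA ⇒ A·A·B·CC·B
    A ↦ B
    B ↦ CC
    C ↦ A

A->B, B->CC, C->A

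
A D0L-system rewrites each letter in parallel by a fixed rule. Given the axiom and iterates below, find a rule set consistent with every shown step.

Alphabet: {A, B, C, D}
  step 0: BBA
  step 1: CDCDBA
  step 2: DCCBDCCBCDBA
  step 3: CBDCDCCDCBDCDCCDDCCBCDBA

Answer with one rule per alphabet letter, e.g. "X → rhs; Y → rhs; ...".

A->BA, B->CD, C->DC, D->CB

  step 2 ⇒ step 3: DCCBDCCBCDBA ⇒ CB·DC·DC·CD·CB·DC·DC·CD·DC·CB·CD·BA
    A ↦ BA
    B ↦ CD
    C ↦ DC
    D ↦ CB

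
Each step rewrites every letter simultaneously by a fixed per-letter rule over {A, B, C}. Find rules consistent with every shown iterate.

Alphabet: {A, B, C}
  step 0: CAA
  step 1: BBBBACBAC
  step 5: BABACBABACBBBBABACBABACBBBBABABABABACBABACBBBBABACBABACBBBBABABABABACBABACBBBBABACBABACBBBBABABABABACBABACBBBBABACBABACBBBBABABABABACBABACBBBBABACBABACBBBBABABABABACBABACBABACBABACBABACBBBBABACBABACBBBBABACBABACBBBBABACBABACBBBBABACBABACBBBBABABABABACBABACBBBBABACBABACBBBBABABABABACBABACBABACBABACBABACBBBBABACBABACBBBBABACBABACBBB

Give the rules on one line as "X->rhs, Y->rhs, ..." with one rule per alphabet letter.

A->BAC, B->BA, C->BBB

  step 0 ⇒ step 1: CAA ⇒ BBB·BAC·BAC
    A ↦ BAC
    C ↦ BBB
    B ↦ BA  (constrained at step 1)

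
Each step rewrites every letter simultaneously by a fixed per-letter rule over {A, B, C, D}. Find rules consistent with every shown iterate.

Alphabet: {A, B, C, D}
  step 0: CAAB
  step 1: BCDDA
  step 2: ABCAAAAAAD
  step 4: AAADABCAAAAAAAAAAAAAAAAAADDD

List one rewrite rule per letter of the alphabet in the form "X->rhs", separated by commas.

A->D, B->A, C->BC, D->AAA

  step 1 ⇒ step 2: BCDDA ⇒ A·BC·AAA·AAA·D
    A ↦ D
    B ↦ A
    C ↦ BC
    D ↦ AAA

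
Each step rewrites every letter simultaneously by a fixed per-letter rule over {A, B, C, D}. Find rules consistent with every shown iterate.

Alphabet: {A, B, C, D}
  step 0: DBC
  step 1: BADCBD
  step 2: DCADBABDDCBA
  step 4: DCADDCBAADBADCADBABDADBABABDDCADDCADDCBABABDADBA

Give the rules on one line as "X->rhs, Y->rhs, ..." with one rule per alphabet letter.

  step 1 ⇒ step 2: BADCBD ⇒ DC·AD·BA·BD·DC·BA
    A ↦ AD
    B ↦ DC
    C ↦ BD
    D ↦ BA

A->AD, B->DC, C->BD, D->BA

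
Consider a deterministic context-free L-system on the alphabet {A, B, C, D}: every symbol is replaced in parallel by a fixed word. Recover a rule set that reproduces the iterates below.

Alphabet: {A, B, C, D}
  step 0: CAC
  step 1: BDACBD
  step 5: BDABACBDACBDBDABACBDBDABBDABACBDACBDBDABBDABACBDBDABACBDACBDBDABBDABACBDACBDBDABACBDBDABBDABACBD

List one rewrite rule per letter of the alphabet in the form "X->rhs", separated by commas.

  step 0 ⇒ step 1: CAC ⇒ BD·AC·BD
    A ↦ AC
    C ↦ BD
    B ↦ BD  (constrained at step 1)
    D ↦ AB  (constrained at step 1)

A->AC, B->BD, C->BD, D->AB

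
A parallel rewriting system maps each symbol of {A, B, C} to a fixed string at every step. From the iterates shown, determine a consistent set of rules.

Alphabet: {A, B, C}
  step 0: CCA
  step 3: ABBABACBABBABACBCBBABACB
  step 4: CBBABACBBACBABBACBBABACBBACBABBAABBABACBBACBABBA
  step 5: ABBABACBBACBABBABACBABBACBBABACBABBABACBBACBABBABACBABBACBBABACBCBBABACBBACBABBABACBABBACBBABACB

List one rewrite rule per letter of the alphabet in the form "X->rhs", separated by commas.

  step 4 ⇒ step 5: CBBABACBBACBABBACBBABACBBACBABBAABBABACBBACBABBA ⇒ AB·BA·BA·CB·BA·CB·AB·BA·BA·CB·AB·BA·CB·BA·BA·CB·AB·BA·BA·CB·BA·CB·AB·BA·BA·CB·AB·BA·CB·BA·BA·CB·CB·BA·BA·CB·BA·CB·AB·BA·BA·CB·AB·BA·CB·BA·BA·CB
    A ↦ CB
    B ↦ BA
    C ↦ AB

A->CB, B->BA, C->AB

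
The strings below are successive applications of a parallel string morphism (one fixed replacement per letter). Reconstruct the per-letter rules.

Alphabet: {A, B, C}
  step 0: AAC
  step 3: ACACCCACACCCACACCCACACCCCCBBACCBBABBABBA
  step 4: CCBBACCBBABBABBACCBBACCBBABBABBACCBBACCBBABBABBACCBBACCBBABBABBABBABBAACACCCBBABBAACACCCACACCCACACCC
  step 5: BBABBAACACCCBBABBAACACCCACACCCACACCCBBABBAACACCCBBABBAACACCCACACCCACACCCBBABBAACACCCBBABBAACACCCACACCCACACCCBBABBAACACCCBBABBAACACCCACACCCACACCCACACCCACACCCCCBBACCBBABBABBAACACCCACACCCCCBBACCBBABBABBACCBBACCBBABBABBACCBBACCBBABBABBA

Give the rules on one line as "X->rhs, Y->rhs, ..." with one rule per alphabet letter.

  step 4 ⇒ step 5: CCBBACCBBABBABBACCBBACCBBABBABBACCBBACCBBABBABBACCBBACCBBABBABBABBABBAACACCCBBABBAACACCCACACCCACACCC ⇒ BBA·BBA·AC·AC·CC·BBA·BBA·AC·AC·CC·AC·AC·CC·AC·AC·CC·BBA·BBA·AC·AC·CC·BBA·BBA·AC·AC·CC·AC·AC·CC·AC·AC·CC·BBA·BBA·AC·AC·CC·BBA·BBA·AC·AC·CC·AC·AC·CC·AC·AC·CC·BBA·BBA·AC·AC·CC·BBA·BBA·AC·AC·CC·AC·AC·CC·AC·AC·CC·AC·AC·CC·AC·AC·CC·CC·BBA·CC·BBA·BBA·BBA·AC·AC·CC·AC·AC·CC·CC·BBA·CC·BBA·BBA·BBA·CC·BBA·CC·BBA·BBA·BBA·CC·BBA·CC·BBA·BBA·BBA
    A ↦ CC
    B ↦ AC
    C ↦ BBA

A->CC, B->AC, C->BBA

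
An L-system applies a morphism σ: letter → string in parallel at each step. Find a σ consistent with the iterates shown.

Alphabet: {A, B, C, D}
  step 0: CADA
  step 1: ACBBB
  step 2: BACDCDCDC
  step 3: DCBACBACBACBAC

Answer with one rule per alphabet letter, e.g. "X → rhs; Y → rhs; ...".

  step 2 ⇒ step 3: BACDCDCDC ⇒ DC·B·AC·B·AC·B·AC·B·AC
    A ↦ B
    B ↦ DC
    C ↦ AC
    D ↦ B

A->B, B->DC, C->AC, D->B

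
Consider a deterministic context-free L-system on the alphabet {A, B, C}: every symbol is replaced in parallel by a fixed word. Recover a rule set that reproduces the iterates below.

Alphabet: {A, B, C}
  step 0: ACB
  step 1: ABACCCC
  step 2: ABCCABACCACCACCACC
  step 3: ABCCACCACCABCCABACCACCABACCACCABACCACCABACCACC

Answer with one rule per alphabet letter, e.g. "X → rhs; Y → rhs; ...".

  step 2 ⇒ step 3: ABCCABACCACCACCACC ⇒ AB·CC·ACC·ACC·AB·CC·AB·ACC·ACC·AB·ACC·ACC·AB·ACC·ACC·AB·ACC·ACC
    A ↦ AB
    B ↦ CC
    C ↦ ACC

A->AB, B->CC, C->ACC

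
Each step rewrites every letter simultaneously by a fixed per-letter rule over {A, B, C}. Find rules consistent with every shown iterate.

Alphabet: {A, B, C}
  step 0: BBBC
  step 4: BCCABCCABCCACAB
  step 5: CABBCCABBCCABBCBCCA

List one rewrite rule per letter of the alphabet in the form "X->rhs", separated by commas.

A->C, B->CA, C->B

  step 4 ⇒ step 5: BCCABCCABCCACAB ⇒ CA·B·B·C·CA·B·B·C·CA·B·B·C·B·C·CA
    A ↦ C
    B ↦ CA
    C ↦ B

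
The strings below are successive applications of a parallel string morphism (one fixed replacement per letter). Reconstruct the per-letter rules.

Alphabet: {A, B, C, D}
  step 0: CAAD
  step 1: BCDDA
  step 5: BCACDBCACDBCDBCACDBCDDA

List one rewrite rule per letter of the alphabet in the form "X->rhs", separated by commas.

A->D, B->CD, C->BC, D->A

  step 0 ⇒ step 1: CAAD ⇒ BC·D·D·A
    A ↦ D
    C ↦ BC
    D ↦ A
    B ↦ CD  (constrained at step 1)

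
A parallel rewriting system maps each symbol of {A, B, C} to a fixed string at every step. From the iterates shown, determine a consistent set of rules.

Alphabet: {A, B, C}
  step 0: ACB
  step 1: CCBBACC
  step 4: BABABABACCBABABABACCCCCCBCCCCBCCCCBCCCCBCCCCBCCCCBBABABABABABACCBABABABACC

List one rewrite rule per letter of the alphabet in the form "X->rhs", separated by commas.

  step 0 ⇒ step 1: ACB ⇒ CCB·BA·CC
    A ↦ CCB
    B ↦ CC
    C ↦ BA

A->CCB, B->CC, C->BA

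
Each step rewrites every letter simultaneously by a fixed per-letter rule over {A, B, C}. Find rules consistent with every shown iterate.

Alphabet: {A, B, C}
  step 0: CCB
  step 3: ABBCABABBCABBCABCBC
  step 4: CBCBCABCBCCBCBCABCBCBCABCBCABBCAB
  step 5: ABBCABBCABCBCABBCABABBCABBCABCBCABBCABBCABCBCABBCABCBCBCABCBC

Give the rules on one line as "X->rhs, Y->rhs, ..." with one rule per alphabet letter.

A->C, B->BC, C->AB

  step 4 ⇒ step 5: CBCBCABCBCCBCBCABCBCBCABCBCABBCAB ⇒ AB·BC·AB·BC·AB·C·BC·AB·BC·AB·AB·BC·AB·BC·AB·C·BC·AB·BC·AB·BC·AB·C·BC·AB·BC·AB·C·BC·BC·AB·C·BC
    A ↦ C
    B ↦ BC
    C ↦ AB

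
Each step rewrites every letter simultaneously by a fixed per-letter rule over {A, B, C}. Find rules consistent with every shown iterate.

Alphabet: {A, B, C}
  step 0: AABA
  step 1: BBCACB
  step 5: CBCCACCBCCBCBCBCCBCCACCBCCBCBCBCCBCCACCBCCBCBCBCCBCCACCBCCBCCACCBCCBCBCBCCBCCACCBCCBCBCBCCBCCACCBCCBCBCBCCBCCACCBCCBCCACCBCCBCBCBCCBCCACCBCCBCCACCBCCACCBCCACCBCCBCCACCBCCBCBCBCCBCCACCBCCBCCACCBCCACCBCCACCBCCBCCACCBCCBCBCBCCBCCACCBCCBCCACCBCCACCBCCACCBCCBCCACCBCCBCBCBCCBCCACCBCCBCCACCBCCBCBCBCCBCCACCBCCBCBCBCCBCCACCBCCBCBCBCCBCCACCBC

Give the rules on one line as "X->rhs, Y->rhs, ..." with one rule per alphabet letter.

  step 0 ⇒ step 1: AABA ⇒ B·B·CAC·B
    A ↦ B
    B ↦ CAC
    C ↦ CBC  (constrained at step 1)

A->B, B->CAC, C->CBC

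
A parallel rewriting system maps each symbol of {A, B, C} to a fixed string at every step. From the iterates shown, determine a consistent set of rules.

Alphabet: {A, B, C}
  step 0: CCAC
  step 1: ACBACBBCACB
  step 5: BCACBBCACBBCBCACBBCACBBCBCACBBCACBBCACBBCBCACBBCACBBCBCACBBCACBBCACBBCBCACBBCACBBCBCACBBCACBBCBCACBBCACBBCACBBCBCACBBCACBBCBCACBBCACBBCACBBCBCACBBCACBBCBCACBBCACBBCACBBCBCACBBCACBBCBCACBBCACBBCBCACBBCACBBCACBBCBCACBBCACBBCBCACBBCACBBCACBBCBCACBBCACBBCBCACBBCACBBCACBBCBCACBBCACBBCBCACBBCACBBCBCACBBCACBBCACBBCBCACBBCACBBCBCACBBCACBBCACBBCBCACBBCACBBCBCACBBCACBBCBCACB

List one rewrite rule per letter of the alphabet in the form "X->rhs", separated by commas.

A->BC, B->BC, C->ACB

  step 0 ⇒ step 1: CCAC ⇒ ACB·ACB·BC·ACB
    A ↦ BC
    C ↦ ACB
    B ↦ BC  (constrained at step 1)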